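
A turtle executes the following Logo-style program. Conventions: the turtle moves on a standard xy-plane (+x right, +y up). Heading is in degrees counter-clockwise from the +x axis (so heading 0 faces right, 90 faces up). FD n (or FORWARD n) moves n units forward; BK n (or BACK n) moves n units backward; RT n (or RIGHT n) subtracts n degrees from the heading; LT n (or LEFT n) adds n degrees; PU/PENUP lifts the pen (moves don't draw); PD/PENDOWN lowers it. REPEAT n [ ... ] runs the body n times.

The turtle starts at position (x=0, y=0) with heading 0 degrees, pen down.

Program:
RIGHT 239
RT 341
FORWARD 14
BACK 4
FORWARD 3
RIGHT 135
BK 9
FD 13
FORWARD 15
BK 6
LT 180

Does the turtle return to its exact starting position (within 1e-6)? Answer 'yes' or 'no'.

Executing turtle program step by step:
Start: pos=(0,0), heading=0, pen down
RT 239: heading 0 -> 121
RT 341: heading 121 -> 140
FD 14: (0,0) -> (-10.725,8.999) [heading=140, draw]
BK 4: (-10.725,8.999) -> (-7.66,6.428) [heading=140, draw]
FD 3: (-7.66,6.428) -> (-9.959,8.356) [heading=140, draw]
RT 135: heading 140 -> 5
BK 9: (-9.959,8.356) -> (-18.924,7.572) [heading=5, draw]
FD 13: (-18.924,7.572) -> (-5.974,8.705) [heading=5, draw]
FD 15: (-5.974,8.705) -> (8.969,10.012) [heading=5, draw]
BK 6: (8.969,10.012) -> (2.992,9.489) [heading=5, draw]
LT 180: heading 5 -> 185
Final: pos=(2.992,9.489), heading=185, 7 segment(s) drawn

Start position: (0, 0)
Final position: (2.992, 9.489)
Distance = 9.95; >= 1e-6 -> NOT closed

Answer: no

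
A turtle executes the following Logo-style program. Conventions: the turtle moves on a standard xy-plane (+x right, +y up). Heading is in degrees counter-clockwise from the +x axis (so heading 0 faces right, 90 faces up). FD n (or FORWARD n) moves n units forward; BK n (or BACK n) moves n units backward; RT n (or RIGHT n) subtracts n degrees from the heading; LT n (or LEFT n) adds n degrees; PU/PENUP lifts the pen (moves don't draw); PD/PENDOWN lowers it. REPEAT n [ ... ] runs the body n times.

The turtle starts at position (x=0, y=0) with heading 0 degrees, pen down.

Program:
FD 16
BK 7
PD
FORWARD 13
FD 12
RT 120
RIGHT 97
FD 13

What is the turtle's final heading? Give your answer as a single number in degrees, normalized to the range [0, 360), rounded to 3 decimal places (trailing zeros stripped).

Executing turtle program step by step:
Start: pos=(0,0), heading=0, pen down
FD 16: (0,0) -> (16,0) [heading=0, draw]
BK 7: (16,0) -> (9,0) [heading=0, draw]
PD: pen down
FD 13: (9,0) -> (22,0) [heading=0, draw]
FD 12: (22,0) -> (34,0) [heading=0, draw]
RT 120: heading 0 -> 240
RT 97: heading 240 -> 143
FD 13: (34,0) -> (23.618,7.824) [heading=143, draw]
Final: pos=(23.618,7.824), heading=143, 5 segment(s) drawn

Answer: 143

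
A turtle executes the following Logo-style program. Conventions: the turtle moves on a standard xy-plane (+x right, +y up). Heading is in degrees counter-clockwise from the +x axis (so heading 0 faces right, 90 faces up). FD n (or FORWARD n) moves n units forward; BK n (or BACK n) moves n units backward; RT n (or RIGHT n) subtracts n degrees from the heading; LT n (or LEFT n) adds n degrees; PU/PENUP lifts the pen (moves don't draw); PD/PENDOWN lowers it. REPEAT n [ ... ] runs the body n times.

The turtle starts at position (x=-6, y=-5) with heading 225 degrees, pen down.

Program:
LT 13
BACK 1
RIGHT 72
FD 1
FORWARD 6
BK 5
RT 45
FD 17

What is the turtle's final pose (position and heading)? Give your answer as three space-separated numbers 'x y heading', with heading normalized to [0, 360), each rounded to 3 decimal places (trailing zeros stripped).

Answer: -16.166 10.904 121

Derivation:
Executing turtle program step by step:
Start: pos=(-6,-5), heading=225, pen down
LT 13: heading 225 -> 238
BK 1: (-6,-5) -> (-5.47,-4.152) [heading=238, draw]
RT 72: heading 238 -> 166
FD 1: (-5.47,-4.152) -> (-6.44,-3.91) [heading=166, draw]
FD 6: (-6.44,-3.91) -> (-12.262,-2.458) [heading=166, draw]
BK 5: (-12.262,-2.458) -> (-7.411,-3.668) [heading=166, draw]
RT 45: heading 166 -> 121
FD 17: (-7.411,-3.668) -> (-16.166,10.904) [heading=121, draw]
Final: pos=(-16.166,10.904), heading=121, 5 segment(s) drawn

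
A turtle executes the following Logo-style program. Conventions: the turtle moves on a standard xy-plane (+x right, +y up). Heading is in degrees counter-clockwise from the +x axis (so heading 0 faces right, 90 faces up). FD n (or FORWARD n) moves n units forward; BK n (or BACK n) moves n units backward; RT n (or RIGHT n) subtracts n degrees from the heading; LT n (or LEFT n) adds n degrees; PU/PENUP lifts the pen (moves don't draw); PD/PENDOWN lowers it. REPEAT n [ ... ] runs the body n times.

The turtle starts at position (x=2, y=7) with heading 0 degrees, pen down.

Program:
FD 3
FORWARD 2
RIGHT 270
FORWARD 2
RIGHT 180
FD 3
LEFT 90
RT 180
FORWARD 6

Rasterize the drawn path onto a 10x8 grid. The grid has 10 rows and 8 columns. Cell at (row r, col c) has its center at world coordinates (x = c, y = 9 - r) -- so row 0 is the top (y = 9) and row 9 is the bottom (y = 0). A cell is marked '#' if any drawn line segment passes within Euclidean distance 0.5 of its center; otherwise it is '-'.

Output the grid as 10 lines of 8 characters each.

Answer: -------#
-------#
--######
-#######
--------
--------
--------
--------
--------
--------

Derivation:
Segment 0: (2,7) -> (5,7)
Segment 1: (5,7) -> (7,7)
Segment 2: (7,7) -> (7,9)
Segment 3: (7,9) -> (7,6)
Segment 4: (7,6) -> (1,6)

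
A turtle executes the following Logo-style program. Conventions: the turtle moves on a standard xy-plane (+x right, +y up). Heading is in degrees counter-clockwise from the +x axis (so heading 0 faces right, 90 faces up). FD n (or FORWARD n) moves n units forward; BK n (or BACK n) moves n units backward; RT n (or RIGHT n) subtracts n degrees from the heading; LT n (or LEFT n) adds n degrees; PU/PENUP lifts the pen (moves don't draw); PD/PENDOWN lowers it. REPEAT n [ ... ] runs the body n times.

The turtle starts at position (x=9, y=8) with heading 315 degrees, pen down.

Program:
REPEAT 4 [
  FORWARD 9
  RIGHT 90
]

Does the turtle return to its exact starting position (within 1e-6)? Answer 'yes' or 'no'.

Executing turtle program step by step:
Start: pos=(9,8), heading=315, pen down
REPEAT 4 [
  -- iteration 1/4 --
  FD 9: (9,8) -> (15.364,1.636) [heading=315, draw]
  RT 90: heading 315 -> 225
  -- iteration 2/4 --
  FD 9: (15.364,1.636) -> (9,-4.728) [heading=225, draw]
  RT 90: heading 225 -> 135
  -- iteration 3/4 --
  FD 9: (9,-4.728) -> (2.636,1.636) [heading=135, draw]
  RT 90: heading 135 -> 45
  -- iteration 4/4 --
  FD 9: (2.636,1.636) -> (9,8) [heading=45, draw]
  RT 90: heading 45 -> 315
]
Final: pos=(9,8), heading=315, 4 segment(s) drawn

Start position: (9, 8)
Final position: (9, 8)
Distance = 0; < 1e-6 -> CLOSED

Answer: yes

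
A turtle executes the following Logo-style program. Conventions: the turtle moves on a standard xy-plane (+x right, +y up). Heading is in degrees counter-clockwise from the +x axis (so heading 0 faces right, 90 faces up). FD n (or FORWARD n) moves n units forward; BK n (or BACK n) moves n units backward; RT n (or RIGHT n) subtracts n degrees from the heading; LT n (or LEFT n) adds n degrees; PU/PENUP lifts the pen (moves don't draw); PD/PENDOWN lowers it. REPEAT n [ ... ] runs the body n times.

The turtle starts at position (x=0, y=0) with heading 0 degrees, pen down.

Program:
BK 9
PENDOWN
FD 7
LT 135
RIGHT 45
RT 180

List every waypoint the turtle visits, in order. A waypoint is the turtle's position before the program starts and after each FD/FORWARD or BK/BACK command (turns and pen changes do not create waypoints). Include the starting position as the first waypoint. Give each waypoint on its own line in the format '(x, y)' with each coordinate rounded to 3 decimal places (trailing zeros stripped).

Answer: (0, 0)
(-9, 0)
(-2, 0)

Derivation:
Executing turtle program step by step:
Start: pos=(0,0), heading=0, pen down
BK 9: (0,0) -> (-9,0) [heading=0, draw]
PD: pen down
FD 7: (-9,0) -> (-2,0) [heading=0, draw]
LT 135: heading 0 -> 135
RT 45: heading 135 -> 90
RT 180: heading 90 -> 270
Final: pos=(-2,0), heading=270, 2 segment(s) drawn
Waypoints (3 total):
(0, 0)
(-9, 0)
(-2, 0)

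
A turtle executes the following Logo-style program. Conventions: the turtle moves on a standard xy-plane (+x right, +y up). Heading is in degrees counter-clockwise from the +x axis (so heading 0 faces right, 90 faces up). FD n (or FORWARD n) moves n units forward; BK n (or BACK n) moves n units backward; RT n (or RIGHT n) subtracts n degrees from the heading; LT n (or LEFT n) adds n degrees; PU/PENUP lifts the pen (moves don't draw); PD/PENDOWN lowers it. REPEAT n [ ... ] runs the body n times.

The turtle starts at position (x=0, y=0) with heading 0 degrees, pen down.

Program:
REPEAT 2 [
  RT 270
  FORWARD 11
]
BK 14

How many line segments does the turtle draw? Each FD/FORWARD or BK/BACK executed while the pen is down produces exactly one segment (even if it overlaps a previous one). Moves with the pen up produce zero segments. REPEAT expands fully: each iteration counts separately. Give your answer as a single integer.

Executing turtle program step by step:
Start: pos=(0,0), heading=0, pen down
REPEAT 2 [
  -- iteration 1/2 --
  RT 270: heading 0 -> 90
  FD 11: (0,0) -> (0,11) [heading=90, draw]
  -- iteration 2/2 --
  RT 270: heading 90 -> 180
  FD 11: (0,11) -> (-11,11) [heading=180, draw]
]
BK 14: (-11,11) -> (3,11) [heading=180, draw]
Final: pos=(3,11), heading=180, 3 segment(s) drawn
Segments drawn: 3

Answer: 3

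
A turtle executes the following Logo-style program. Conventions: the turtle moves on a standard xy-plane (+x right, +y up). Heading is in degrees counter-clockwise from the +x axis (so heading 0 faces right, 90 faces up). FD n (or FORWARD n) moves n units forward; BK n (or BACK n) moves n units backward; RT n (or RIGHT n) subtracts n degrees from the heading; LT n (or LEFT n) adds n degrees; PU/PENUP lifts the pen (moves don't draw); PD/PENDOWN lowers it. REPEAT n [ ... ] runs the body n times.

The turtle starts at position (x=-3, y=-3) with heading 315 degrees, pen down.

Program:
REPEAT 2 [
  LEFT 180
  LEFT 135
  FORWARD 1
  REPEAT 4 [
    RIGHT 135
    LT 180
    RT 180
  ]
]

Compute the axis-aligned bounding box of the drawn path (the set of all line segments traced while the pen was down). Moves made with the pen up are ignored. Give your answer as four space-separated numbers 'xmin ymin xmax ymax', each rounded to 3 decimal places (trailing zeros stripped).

Executing turtle program step by step:
Start: pos=(-3,-3), heading=315, pen down
REPEAT 2 [
  -- iteration 1/2 --
  LT 180: heading 315 -> 135
  LT 135: heading 135 -> 270
  FD 1: (-3,-3) -> (-3,-4) [heading=270, draw]
  REPEAT 4 [
    -- iteration 1/4 --
    RT 135: heading 270 -> 135
    LT 180: heading 135 -> 315
    RT 180: heading 315 -> 135
    -- iteration 2/4 --
    RT 135: heading 135 -> 0
    LT 180: heading 0 -> 180
    RT 180: heading 180 -> 0
    -- iteration 3/4 --
    RT 135: heading 0 -> 225
    LT 180: heading 225 -> 45
    RT 180: heading 45 -> 225
    -- iteration 4/4 --
    RT 135: heading 225 -> 90
    LT 180: heading 90 -> 270
    RT 180: heading 270 -> 90
  ]
  -- iteration 2/2 --
  LT 180: heading 90 -> 270
  LT 135: heading 270 -> 45
  FD 1: (-3,-4) -> (-2.293,-3.293) [heading=45, draw]
  REPEAT 4 [
    -- iteration 1/4 --
    RT 135: heading 45 -> 270
    LT 180: heading 270 -> 90
    RT 180: heading 90 -> 270
    -- iteration 2/4 --
    RT 135: heading 270 -> 135
    LT 180: heading 135 -> 315
    RT 180: heading 315 -> 135
    -- iteration 3/4 --
    RT 135: heading 135 -> 0
    LT 180: heading 0 -> 180
    RT 180: heading 180 -> 0
    -- iteration 4/4 --
    RT 135: heading 0 -> 225
    LT 180: heading 225 -> 45
    RT 180: heading 45 -> 225
  ]
]
Final: pos=(-2.293,-3.293), heading=225, 2 segment(s) drawn

Segment endpoints: x in {-3, -3, -2.293}, y in {-4, -3.293, -3}
xmin=-3, ymin=-4, xmax=-2.293, ymax=-3

Answer: -3 -4 -2.293 -3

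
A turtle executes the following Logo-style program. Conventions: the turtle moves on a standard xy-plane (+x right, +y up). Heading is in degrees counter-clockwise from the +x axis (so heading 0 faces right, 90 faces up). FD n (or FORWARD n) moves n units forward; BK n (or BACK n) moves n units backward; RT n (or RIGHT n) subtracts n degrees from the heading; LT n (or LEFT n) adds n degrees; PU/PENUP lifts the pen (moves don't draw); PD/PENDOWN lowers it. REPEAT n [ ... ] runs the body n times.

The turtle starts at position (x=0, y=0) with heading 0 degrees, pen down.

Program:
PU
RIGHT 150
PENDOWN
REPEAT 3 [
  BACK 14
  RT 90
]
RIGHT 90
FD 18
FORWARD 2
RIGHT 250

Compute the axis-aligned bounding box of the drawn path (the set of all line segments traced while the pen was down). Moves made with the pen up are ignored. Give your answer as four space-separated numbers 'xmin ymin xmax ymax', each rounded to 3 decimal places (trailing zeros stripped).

Answer: -10.321 -22.124 19.124 7

Derivation:
Executing turtle program step by step:
Start: pos=(0,0), heading=0, pen down
PU: pen up
RT 150: heading 0 -> 210
PD: pen down
REPEAT 3 [
  -- iteration 1/3 --
  BK 14: (0,0) -> (12.124,7) [heading=210, draw]
  RT 90: heading 210 -> 120
  -- iteration 2/3 --
  BK 14: (12.124,7) -> (19.124,-5.124) [heading=120, draw]
  RT 90: heading 120 -> 30
  -- iteration 3/3 --
  BK 14: (19.124,-5.124) -> (7,-12.124) [heading=30, draw]
  RT 90: heading 30 -> 300
]
RT 90: heading 300 -> 210
FD 18: (7,-12.124) -> (-8.588,-21.124) [heading=210, draw]
FD 2: (-8.588,-21.124) -> (-10.321,-22.124) [heading=210, draw]
RT 250: heading 210 -> 320
Final: pos=(-10.321,-22.124), heading=320, 5 segment(s) drawn

Segment endpoints: x in {-10.321, -8.588, 0, 7, 12.124, 19.124}, y in {-22.124, -21.124, -12.124, -5.124, 0, 7}
xmin=-10.321, ymin=-22.124, xmax=19.124, ymax=7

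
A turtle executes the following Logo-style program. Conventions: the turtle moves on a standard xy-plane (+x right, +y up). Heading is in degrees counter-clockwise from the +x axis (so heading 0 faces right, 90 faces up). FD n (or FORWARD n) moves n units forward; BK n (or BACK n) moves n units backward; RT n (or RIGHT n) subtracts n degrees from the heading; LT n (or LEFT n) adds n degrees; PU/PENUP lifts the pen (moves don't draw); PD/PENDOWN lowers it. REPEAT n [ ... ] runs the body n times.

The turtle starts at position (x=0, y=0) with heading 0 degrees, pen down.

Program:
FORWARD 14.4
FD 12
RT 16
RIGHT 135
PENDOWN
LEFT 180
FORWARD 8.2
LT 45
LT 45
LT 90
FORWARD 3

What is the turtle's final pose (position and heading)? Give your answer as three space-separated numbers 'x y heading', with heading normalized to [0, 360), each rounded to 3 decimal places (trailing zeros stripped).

Executing turtle program step by step:
Start: pos=(0,0), heading=0, pen down
FD 14.4: (0,0) -> (14.4,0) [heading=0, draw]
FD 12: (14.4,0) -> (26.4,0) [heading=0, draw]
RT 16: heading 0 -> 344
RT 135: heading 344 -> 209
PD: pen down
LT 180: heading 209 -> 29
FD 8.2: (26.4,0) -> (33.572,3.975) [heading=29, draw]
LT 45: heading 29 -> 74
LT 45: heading 74 -> 119
LT 90: heading 119 -> 209
FD 3: (33.572,3.975) -> (30.948,2.521) [heading=209, draw]
Final: pos=(30.948,2.521), heading=209, 4 segment(s) drawn

Answer: 30.948 2.521 209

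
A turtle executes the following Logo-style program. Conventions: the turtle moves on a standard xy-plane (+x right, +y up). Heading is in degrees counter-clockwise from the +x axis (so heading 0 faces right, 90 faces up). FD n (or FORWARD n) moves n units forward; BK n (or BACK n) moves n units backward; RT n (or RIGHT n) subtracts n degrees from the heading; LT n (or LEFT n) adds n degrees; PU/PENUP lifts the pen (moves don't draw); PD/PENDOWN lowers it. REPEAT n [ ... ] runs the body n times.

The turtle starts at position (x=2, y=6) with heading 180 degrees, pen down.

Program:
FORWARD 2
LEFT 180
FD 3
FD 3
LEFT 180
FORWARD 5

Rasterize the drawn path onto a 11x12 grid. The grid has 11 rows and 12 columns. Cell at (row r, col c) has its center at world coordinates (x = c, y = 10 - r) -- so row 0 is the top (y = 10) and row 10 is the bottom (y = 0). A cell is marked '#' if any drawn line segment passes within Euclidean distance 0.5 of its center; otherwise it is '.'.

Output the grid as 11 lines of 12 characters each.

Segment 0: (2,6) -> (0,6)
Segment 1: (0,6) -> (3,6)
Segment 2: (3,6) -> (6,6)
Segment 3: (6,6) -> (1,6)

Answer: ............
............
............
............
#######.....
............
............
............
............
............
............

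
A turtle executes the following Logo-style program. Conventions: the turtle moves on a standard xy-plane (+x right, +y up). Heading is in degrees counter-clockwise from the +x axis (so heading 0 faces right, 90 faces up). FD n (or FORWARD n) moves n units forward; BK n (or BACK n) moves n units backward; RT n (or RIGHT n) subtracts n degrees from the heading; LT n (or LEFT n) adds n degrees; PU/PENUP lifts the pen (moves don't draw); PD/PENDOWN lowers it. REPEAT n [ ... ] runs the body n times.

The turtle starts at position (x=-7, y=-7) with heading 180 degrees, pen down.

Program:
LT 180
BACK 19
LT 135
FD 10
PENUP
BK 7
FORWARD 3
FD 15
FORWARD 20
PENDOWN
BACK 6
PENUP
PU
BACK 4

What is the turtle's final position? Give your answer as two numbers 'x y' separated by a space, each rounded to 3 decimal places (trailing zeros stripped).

Executing turtle program step by step:
Start: pos=(-7,-7), heading=180, pen down
LT 180: heading 180 -> 0
BK 19: (-7,-7) -> (-26,-7) [heading=0, draw]
LT 135: heading 0 -> 135
FD 10: (-26,-7) -> (-33.071,0.071) [heading=135, draw]
PU: pen up
BK 7: (-33.071,0.071) -> (-28.121,-4.879) [heading=135, move]
FD 3: (-28.121,-4.879) -> (-30.243,-2.757) [heading=135, move]
FD 15: (-30.243,-2.757) -> (-40.849,7.849) [heading=135, move]
FD 20: (-40.849,7.849) -> (-54.991,21.991) [heading=135, move]
PD: pen down
BK 6: (-54.991,21.991) -> (-50.749,17.749) [heading=135, draw]
PU: pen up
PU: pen up
BK 4: (-50.749,17.749) -> (-47.92,14.92) [heading=135, move]
Final: pos=(-47.92,14.92), heading=135, 3 segment(s) drawn

Answer: -47.92 14.92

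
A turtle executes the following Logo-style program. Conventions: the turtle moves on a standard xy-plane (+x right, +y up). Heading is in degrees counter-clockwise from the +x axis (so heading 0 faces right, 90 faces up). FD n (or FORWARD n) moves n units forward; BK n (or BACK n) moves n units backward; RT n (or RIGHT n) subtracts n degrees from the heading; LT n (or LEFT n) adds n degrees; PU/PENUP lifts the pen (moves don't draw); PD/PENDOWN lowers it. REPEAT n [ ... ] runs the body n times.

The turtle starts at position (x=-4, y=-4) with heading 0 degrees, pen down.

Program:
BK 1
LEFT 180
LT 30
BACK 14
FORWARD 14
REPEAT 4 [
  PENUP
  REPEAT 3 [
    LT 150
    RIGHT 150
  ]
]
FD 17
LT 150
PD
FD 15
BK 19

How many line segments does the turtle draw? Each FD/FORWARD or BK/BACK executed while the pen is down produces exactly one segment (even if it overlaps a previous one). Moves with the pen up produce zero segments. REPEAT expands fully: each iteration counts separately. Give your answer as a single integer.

Answer: 5

Derivation:
Executing turtle program step by step:
Start: pos=(-4,-4), heading=0, pen down
BK 1: (-4,-4) -> (-5,-4) [heading=0, draw]
LT 180: heading 0 -> 180
LT 30: heading 180 -> 210
BK 14: (-5,-4) -> (7.124,3) [heading=210, draw]
FD 14: (7.124,3) -> (-5,-4) [heading=210, draw]
REPEAT 4 [
  -- iteration 1/4 --
  PU: pen up
  REPEAT 3 [
    -- iteration 1/3 --
    LT 150: heading 210 -> 0
    RT 150: heading 0 -> 210
    -- iteration 2/3 --
    LT 150: heading 210 -> 0
    RT 150: heading 0 -> 210
    -- iteration 3/3 --
    LT 150: heading 210 -> 0
    RT 150: heading 0 -> 210
  ]
  -- iteration 2/4 --
  PU: pen up
  REPEAT 3 [
    -- iteration 1/3 --
    LT 150: heading 210 -> 0
    RT 150: heading 0 -> 210
    -- iteration 2/3 --
    LT 150: heading 210 -> 0
    RT 150: heading 0 -> 210
    -- iteration 3/3 --
    LT 150: heading 210 -> 0
    RT 150: heading 0 -> 210
  ]
  -- iteration 3/4 --
  PU: pen up
  REPEAT 3 [
    -- iteration 1/3 --
    LT 150: heading 210 -> 0
    RT 150: heading 0 -> 210
    -- iteration 2/3 --
    LT 150: heading 210 -> 0
    RT 150: heading 0 -> 210
    -- iteration 3/3 --
    LT 150: heading 210 -> 0
    RT 150: heading 0 -> 210
  ]
  -- iteration 4/4 --
  PU: pen up
  REPEAT 3 [
    -- iteration 1/3 --
    LT 150: heading 210 -> 0
    RT 150: heading 0 -> 210
    -- iteration 2/3 --
    LT 150: heading 210 -> 0
    RT 150: heading 0 -> 210
    -- iteration 3/3 --
    LT 150: heading 210 -> 0
    RT 150: heading 0 -> 210
  ]
]
FD 17: (-5,-4) -> (-19.722,-12.5) [heading=210, move]
LT 150: heading 210 -> 0
PD: pen down
FD 15: (-19.722,-12.5) -> (-4.722,-12.5) [heading=0, draw]
BK 19: (-4.722,-12.5) -> (-23.722,-12.5) [heading=0, draw]
Final: pos=(-23.722,-12.5), heading=0, 5 segment(s) drawn
Segments drawn: 5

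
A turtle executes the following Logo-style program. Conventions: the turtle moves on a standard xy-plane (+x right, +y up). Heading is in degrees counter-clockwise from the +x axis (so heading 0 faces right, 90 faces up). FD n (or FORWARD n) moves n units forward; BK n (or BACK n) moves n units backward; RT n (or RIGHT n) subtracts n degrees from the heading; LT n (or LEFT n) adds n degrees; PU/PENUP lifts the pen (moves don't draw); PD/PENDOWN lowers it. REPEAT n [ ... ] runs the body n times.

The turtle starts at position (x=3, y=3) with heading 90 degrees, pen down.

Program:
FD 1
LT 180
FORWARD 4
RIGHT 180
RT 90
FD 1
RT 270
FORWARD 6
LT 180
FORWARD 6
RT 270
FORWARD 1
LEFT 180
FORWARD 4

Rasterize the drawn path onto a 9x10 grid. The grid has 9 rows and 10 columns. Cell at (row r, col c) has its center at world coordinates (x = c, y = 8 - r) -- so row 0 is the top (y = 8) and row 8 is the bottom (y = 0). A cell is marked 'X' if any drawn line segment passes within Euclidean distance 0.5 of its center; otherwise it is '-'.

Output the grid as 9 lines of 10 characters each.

Segment 0: (3,3) -> (3,4)
Segment 1: (3,4) -> (3,0)
Segment 2: (3,0) -> (4,0)
Segment 3: (4,0) -> (4,6)
Segment 4: (4,6) -> (4,0)
Segment 5: (4,0) -> (5,0)
Segment 6: (5,0) -> (1,-0)

Answer: ----------
----------
----X-----
----X-----
---XX-----
---XX-----
---XX-----
---XX-----
-XXXXX----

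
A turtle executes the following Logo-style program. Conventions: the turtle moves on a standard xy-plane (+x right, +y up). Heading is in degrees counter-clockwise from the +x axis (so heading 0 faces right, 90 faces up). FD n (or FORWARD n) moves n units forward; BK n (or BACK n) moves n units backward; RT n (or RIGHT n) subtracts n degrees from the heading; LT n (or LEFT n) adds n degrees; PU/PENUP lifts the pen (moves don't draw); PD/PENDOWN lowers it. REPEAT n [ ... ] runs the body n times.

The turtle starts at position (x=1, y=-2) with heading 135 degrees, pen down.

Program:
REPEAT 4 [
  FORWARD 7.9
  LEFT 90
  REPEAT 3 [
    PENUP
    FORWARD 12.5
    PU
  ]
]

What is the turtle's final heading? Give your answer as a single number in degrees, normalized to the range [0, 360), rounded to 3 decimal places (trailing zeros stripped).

Executing turtle program step by step:
Start: pos=(1,-2), heading=135, pen down
REPEAT 4 [
  -- iteration 1/4 --
  FD 7.9: (1,-2) -> (-4.586,3.586) [heading=135, draw]
  LT 90: heading 135 -> 225
  REPEAT 3 [
    -- iteration 1/3 --
    PU: pen up
    FD 12.5: (-4.586,3.586) -> (-13.425,-5.253) [heading=225, move]
    PU: pen up
    -- iteration 2/3 --
    PU: pen up
    FD 12.5: (-13.425,-5.253) -> (-22.264,-14.092) [heading=225, move]
    PU: pen up
    -- iteration 3/3 --
    PU: pen up
    FD 12.5: (-22.264,-14.092) -> (-31.103,-22.93) [heading=225, move]
    PU: pen up
  ]
  -- iteration 2/4 --
  FD 7.9: (-31.103,-22.93) -> (-36.689,-28.517) [heading=225, move]
  LT 90: heading 225 -> 315
  REPEAT 3 [
    -- iteration 1/3 --
    PU: pen up
    FD 12.5: (-36.689,-28.517) -> (-27.85,-37.355) [heading=315, move]
    PU: pen up
    -- iteration 2/3 --
    PU: pen up
    FD 12.5: (-27.85,-37.355) -> (-19.011,-46.194) [heading=315, move]
    PU: pen up
    -- iteration 3/3 --
    PU: pen up
    FD 12.5: (-19.011,-46.194) -> (-10.172,-55.033) [heading=315, move]
    PU: pen up
  ]
  -- iteration 3/4 --
  FD 7.9: (-10.172,-55.033) -> (-4.586,-60.619) [heading=315, move]
  LT 90: heading 315 -> 45
  REPEAT 3 [
    -- iteration 1/3 --
    PU: pen up
    FD 12.5: (-4.586,-60.619) -> (4.253,-51.78) [heading=45, move]
    PU: pen up
    -- iteration 2/3 --
    PU: pen up
    FD 12.5: (4.253,-51.78) -> (13.092,-42.941) [heading=45, move]
    PU: pen up
    -- iteration 3/3 --
    PU: pen up
    FD 12.5: (13.092,-42.941) -> (21.93,-34.103) [heading=45, move]
    PU: pen up
  ]
  -- iteration 4/4 --
  FD 7.9: (21.93,-34.103) -> (27.517,-28.517) [heading=45, move]
  LT 90: heading 45 -> 135
  REPEAT 3 [
    -- iteration 1/3 --
    PU: pen up
    FD 12.5: (27.517,-28.517) -> (18.678,-19.678) [heading=135, move]
    PU: pen up
    -- iteration 2/3 --
    PU: pen up
    FD 12.5: (18.678,-19.678) -> (9.839,-10.839) [heading=135, move]
    PU: pen up
    -- iteration 3/3 --
    PU: pen up
    FD 12.5: (9.839,-10.839) -> (1,-2) [heading=135, move]
    PU: pen up
  ]
]
Final: pos=(1,-2), heading=135, 1 segment(s) drawn

Answer: 135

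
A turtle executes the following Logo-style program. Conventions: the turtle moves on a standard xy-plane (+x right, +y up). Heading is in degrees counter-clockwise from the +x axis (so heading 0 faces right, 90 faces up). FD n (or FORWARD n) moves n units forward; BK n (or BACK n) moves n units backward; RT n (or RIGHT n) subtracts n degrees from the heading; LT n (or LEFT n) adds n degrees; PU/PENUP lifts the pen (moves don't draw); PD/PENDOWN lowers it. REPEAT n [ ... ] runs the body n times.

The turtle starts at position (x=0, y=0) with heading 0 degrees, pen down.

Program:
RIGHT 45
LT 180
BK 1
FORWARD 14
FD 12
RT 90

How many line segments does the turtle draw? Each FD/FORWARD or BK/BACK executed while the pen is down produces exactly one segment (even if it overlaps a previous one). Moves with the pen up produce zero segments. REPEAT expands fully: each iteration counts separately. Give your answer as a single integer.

Executing turtle program step by step:
Start: pos=(0,0), heading=0, pen down
RT 45: heading 0 -> 315
LT 180: heading 315 -> 135
BK 1: (0,0) -> (0.707,-0.707) [heading=135, draw]
FD 14: (0.707,-0.707) -> (-9.192,9.192) [heading=135, draw]
FD 12: (-9.192,9.192) -> (-17.678,17.678) [heading=135, draw]
RT 90: heading 135 -> 45
Final: pos=(-17.678,17.678), heading=45, 3 segment(s) drawn
Segments drawn: 3

Answer: 3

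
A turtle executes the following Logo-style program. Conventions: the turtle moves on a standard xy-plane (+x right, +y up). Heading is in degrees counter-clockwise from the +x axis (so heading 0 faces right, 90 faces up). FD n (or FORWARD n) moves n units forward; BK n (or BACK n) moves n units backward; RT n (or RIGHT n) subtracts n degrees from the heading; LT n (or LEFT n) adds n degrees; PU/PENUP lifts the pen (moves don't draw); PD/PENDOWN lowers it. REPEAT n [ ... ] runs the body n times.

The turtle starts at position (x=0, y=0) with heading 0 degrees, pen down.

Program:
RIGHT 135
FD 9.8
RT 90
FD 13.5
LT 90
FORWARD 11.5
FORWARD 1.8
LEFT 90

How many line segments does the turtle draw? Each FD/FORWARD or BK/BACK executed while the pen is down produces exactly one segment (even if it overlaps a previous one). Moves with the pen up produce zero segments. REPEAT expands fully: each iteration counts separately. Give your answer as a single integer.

Executing turtle program step by step:
Start: pos=(0,0), heading=0, pen down
RT 135: heading 0 -> 225
FD 9.8: (0,0) -> (-6.93,-6.93) [heading=225, draw]
RT 90: heading 225 -> 135
FD 13.5: (-6.93,-6.93) -> (-16.476,2.616) [heading=135, draw]
LT 90: heading 135 -> 225
FD 11.5: (-16.476,2.616) -> (-24.607,-5.515) [heading=225, draw]
FD 1.8: (-24.607,-5.515) -> (-25.88,-6.788) [heading=225, draw]
LT 90: heading 225 -> 315
Final: pos=(-25.88,-6.788), heading=315, 4 segment(s) drawn
Segments drawn: 4

Answer: 4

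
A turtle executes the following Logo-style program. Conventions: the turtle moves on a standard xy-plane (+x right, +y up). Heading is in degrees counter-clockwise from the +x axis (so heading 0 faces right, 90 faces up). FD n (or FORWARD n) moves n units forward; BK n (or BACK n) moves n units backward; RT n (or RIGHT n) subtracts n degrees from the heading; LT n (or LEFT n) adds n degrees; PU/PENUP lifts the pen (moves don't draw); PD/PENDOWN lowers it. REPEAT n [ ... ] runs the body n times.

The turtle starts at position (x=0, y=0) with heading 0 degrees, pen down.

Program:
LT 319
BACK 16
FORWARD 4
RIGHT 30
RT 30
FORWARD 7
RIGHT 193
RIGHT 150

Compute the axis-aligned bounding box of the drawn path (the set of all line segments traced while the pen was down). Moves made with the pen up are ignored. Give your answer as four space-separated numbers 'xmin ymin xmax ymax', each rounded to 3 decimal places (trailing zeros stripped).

Executing turtle program step by step:
Start: pos=(0,0), heading=0, pen down
LT 319: heading 0 -> 319
BK 16: (0,0) -> (-12.075,10.497) [heading=319, draw]
FD 4: (-12.075,10.497) -> (-9.057,7.873) [heading=319, draw]
RT 30: heading 319 -> 289
RT 30: heading 289 -> 259
FD 7: (-9.057,7.873) -> (-10.392,1.001) [heading=259, draw]
RT 193: heading 259 -> 66
RT 150: heading 66 -> 276
Final: pos=(-10.392,1.001), heading=276, 3 segment(s) drawn

Segment endpoints: x in {-12.075, -10.392, -9.057, 0}, y in {0, 1.001, 7.873, 10.497}
xmin=-12.075, ymin=0, xmax=0, ymax=10.497

Answer: -12.075 0 0 10.497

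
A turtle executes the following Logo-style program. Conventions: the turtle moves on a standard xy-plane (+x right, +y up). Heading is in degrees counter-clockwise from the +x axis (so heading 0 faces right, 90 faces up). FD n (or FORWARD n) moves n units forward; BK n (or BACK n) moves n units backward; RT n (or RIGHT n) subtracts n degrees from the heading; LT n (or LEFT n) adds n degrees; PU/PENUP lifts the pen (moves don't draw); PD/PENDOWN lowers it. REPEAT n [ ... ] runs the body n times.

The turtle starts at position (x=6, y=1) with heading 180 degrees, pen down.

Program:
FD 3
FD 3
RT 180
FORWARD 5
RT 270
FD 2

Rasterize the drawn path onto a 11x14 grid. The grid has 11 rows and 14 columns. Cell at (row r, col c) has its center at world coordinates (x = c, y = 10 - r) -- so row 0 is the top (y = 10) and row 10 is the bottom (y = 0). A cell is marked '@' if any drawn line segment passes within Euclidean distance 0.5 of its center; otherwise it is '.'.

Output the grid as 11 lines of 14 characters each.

Answer: ..............
..............
..............
..............
..............
..............
..............
.....@........
.....@........
@@@@@@@.......
..............

Derivation:
Segment 0: (6,1) -> (3,1)
Segment 1: (3,1) -> (0,1)
Segment 2: (0,1) -> (5,1)
Segment 3: (5,1) -> (5,3)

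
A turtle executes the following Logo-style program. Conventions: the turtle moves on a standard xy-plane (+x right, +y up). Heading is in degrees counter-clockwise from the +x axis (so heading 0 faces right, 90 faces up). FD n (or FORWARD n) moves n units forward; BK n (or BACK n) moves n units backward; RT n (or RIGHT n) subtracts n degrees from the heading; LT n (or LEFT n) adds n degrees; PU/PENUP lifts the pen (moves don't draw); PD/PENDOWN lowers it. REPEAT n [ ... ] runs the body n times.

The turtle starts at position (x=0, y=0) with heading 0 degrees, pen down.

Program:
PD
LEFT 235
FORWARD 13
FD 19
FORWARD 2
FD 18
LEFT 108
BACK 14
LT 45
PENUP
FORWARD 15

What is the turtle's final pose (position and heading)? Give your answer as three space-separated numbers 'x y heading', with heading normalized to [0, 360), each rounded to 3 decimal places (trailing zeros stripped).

Answer: -29.97 -31.461 28

Derivation:
Executing turtle program step by step:
Start: pos=(0,0), heading=0, pen down
PD: pen down
LT 235: heading 0 -> 235
FD 13: (0,0) -> (-7.456,-10.649) [heading=235, draw]
FD 19: (-7.456,-10.649) -> (-18.354,-26.213) [heading=235, draw]
FD 2: (-18.354,-26.213) -> (-19.502,-27.851) [heading=235, draw]
FD 18: (-19.502,-27.851) -> (-29.826,-42.596) [heading=235, draw]
LT 108: heading 235 -> 343
BK 14: (-29.826,-42.596) -> (-43.214,-38.503) [heading=343, draw]
LT 45: heading 343 -> 28
PU: pen up
FD 15: (-43.214,-38.503) -> (-29.97,-31.461) [heading=28, move]
Final: pos=(-29.97,-31.461), heading=28, 5 segment(s) drawn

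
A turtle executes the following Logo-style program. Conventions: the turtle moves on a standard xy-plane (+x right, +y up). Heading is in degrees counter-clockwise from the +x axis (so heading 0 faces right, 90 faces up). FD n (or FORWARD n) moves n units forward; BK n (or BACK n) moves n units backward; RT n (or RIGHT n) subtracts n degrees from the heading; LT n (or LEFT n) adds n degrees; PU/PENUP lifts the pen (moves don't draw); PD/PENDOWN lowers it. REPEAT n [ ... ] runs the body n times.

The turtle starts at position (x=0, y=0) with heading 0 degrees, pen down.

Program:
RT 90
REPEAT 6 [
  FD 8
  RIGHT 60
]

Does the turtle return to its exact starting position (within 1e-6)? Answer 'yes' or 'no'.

Executing turtle program step by step:
Start: pos=(0,0), heading=0, pen down
RT 90: heading 0 -> 270
REPEAT 6 [
  -- iteration 1/6 --
  FD 8: (0,0) -> (0,-8) [heading=270, draw]
  RT 60: heading 270 -> 210
  -- iteration 2/6 --
  FD 8: (0,-8) -> (-6.928,-12) [heading=210, draw]
  RT 60: heading 210 -> 150
  -- iteration 3/6 --
  FD 8: (-6.928,-12) -> (-13.856,-8) [heading=150, draw]
  RT 60: heading 150 -> 90
  -- iteration 4/6 --
  FD 8: (-13.856,-8) -> (-13.856,0) [heading=90, draw]
  RT 60: heading 90 -> 30
  -- iteration 5/6 --
  FD 8: (-13.856,0) -> (-6.928,4) [heading=30, draw]
  RT 60: heading 30 -> 330
  -- iteration 6/6 --
  FD 8: (-6.928,4) -> (0,0) [heading=330, draw]
  RT 60: heading 330 -> 270
]
Final: pos=(0,0), heading=270, 6 segment(s) drawn

Start position: (0, 0)
Final position: (0, 0)
Distance = 0; < 1e-6 -> CLOSED

Answer: yes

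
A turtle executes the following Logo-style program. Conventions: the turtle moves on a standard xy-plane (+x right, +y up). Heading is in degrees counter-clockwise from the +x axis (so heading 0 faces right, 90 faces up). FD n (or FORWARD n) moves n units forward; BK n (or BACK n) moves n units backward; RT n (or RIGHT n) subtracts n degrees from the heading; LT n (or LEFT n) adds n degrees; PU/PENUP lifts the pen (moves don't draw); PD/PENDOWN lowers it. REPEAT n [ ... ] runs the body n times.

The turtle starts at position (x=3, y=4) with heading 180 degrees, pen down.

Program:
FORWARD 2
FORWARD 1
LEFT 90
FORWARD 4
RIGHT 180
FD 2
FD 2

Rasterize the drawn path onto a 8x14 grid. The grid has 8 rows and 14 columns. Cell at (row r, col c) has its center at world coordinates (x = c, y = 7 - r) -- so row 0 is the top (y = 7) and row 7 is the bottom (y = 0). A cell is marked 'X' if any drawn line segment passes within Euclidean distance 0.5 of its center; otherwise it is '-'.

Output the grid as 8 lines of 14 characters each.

Segment 0: (3,4) -> (1,4)
Segment 1: (1,4) -> (0,4)
Segment 2: (0,4) -> (-0,0)
Segment 3: (-0,0) -> (-0,2)
Segment 4: (-0,2) -> (-0,4)

Answer: --------------
--------------
--------------
XXXX----------
X-------------
X-------------
X-------------
X-------------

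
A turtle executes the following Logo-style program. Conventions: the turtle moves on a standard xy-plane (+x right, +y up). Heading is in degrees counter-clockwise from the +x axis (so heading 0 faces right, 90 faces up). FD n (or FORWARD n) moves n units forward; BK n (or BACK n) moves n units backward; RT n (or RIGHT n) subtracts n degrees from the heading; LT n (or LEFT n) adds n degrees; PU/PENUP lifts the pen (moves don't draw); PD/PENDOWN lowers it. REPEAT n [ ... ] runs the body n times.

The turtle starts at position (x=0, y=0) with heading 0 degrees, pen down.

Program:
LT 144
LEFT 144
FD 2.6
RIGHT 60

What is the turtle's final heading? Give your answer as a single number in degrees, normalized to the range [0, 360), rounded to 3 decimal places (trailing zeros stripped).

Executing turtle program step by step:
Start: pos=(0,0), heading=0, pen down
LT 144: heading 0 -> 144
LT 144: heading 144 -> 288
FD 2.6: (0,0) -> (0.803,-2.473) [heading=288, draw]
RT 60: heading 288 -> 228
Final: pos=(0.803,-2.473), heading=228, 1 segment(s) drawn

Answer: 228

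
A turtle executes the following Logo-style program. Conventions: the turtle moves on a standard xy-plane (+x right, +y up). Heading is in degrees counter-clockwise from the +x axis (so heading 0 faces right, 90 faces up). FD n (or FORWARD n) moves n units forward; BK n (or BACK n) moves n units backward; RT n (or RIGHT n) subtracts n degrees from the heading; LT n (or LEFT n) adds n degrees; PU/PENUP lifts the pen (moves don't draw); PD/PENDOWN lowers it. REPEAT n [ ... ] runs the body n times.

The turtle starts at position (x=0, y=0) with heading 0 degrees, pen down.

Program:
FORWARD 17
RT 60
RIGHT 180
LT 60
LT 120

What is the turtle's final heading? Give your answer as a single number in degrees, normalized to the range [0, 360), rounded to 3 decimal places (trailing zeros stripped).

Executing turtle program step by step:
Start: pos=(0,0), heading=0, pen down
FD 17: (0,0) -> (17,0) [heading=0, draw]
RT 60: heading 0 -> 300
RT 180: heading 300 -> 120
LT 60: heading 120 -> 180
LT 120: heading 180 -> 300
Final: pos=(17,0), heading=300, 1 segment(s) drawn

Answer: 300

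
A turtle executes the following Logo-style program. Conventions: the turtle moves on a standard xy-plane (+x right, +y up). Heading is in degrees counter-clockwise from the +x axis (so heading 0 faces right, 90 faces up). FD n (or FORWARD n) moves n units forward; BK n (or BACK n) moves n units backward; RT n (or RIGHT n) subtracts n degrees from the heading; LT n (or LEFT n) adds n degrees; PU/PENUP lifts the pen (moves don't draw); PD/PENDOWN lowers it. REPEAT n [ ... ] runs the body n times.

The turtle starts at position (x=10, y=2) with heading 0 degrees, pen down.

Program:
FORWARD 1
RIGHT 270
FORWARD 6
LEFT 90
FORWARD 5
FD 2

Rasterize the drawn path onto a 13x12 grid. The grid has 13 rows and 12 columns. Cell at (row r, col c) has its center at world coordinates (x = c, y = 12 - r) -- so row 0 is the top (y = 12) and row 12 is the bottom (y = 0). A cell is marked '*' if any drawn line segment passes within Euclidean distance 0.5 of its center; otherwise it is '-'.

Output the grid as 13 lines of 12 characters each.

Segment 0: (10,2) -> (11,2)
Segment 1: (11,2) -> (11,8)
Segment 2: (11,8) -> (6,8)
Segment 3: (6,8) -> (4,8)

Answer: ------------
------------
------------
------------
----********
-----------*
-----------*
-----------*
-----------*
-----------*
----------**
------------
------------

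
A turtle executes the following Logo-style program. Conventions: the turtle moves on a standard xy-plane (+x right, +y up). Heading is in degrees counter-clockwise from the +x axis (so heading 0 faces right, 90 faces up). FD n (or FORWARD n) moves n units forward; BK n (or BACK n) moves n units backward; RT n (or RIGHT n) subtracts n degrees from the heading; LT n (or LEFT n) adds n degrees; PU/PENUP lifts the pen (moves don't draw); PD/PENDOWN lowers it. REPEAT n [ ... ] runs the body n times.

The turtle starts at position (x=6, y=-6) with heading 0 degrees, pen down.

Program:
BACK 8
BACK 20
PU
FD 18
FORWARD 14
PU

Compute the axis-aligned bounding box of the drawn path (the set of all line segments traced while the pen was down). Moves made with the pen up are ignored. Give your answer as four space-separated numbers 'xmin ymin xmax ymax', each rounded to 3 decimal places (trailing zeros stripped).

Answer: -22 -6 6 -6

Derivation:
Executing turtle program step by step:
Start: pos=(6,-6), heading=0, pen down
BK 8: (6,-6) -> (-2,-6) [heading=0, draw]
BK 20: (-2,-6) -> (-22,-6) [heading=0, draw]
PU: pen up
FD 18: (-22,-6) -> (-4,-6) [heading=0, move]
FD 14: (-4,-6) -> (10,-6) [heading=0, move]
PU: pen up
Final: pos=(10,-6), heading=0, 2 segment(s) drawn

Segment endpoints: x in {-22, -2, 6}, y in {-6}
xmin=-22, ymin=-6, xmax=6, ymax=-6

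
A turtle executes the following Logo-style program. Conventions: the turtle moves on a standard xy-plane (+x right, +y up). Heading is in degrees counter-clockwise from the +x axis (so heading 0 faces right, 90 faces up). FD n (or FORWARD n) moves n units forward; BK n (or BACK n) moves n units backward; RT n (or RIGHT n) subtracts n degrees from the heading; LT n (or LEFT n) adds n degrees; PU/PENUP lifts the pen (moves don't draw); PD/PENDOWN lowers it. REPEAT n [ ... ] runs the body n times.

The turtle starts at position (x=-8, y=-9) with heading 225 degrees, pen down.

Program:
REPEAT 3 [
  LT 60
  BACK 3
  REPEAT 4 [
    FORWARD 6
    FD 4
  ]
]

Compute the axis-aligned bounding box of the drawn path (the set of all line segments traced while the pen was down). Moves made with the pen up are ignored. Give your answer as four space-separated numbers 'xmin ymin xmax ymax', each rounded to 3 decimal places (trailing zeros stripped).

Executing turtle program step by step:
Start: pos=(-8,-9), heading=225, pen down
REPEAT 3 [
  -- iteration 1/3 --
  LT 60: heading 225 -> 285
  BK 3: (-8,-9) -> (-8.776,-6.102) [heading=285, draw]
  REPEAT 4 [
    -- iteration 1/4 --
    FD 6: (-8.776,-6.102) -> (-7.224,-11.898) [heading=285, draw]
    FD 4: (-7.224,-11.898) -> (-6.188,-15.761) [heading=285, draw]
    -- iteration 2/4 --
    FD 6: (-6.188,-15.761) -> (-4.635,-21.557) [heading=285, draw]
    FD 4: (-4.635,-21.557) -> (-3.6,-25.421) [heading=285, draw]
    -- iteration 3/4 --
    FD 6: (-3.6,-25.421) -> (-2.047,-31.216) [heading=285, draw]
    FD 4: (-2.047,-31.216) -> (-1.012,-35.08) [heading=285, draw]
    -- iteration 4/4 --
    FD 6: (-1.012,-35.08) -> (0.541,-40.876) [heading=285, draw]
    FD 4: (0.541,-40.876) -> (1.576,-44.739) [heading=285, draw]
  ]
  -- iteration 2/3 --
  LT 60: heading 285 -> 345
  BK 3: (1.576,-44.739) -> (-1.321,-43.963) [heading=345, draw]
  REPEAT 4 [
    -- iteration 1/4 --
    FD 6: (-1.321,-43.963) -> (4.474,-45.516) [heading=345, draw]
    FD 4: (4.474,-45.516) -> (8.338,-46.551) [heading=345, draw]
    -- iteration 2/4 --
    FD 6: (8.338,-46.551) -> (14.133,-48.104) [heading=345, draw]
    FD 4: (14.133,-48.104) -> (17.997,-49.139) [heading=345, draw]
    -- iteration 3/4 --
    FD 6: (17.997,-49.139) -> (23.793,-50.692) [heading=345, draw]
    FD 4: (23.793,-50.692) -> (27.656,-51.727) [heading=345, draw]
    -- iteration 4/4 --
    FD 6: (27.656,-51.727) -> (33.452,-53.28) [heading=345, draw]
    FD 4: (33.452,-53.28) -> (37.316,-54.316) [heading=345, draw]
  ]
  -- iteration 3/3 --
  LT 60: heading 345 -> 45
  BK 3: (37.316,-54.316) -> (35.194,-56.437) [heading=45, draw]
  REPEAT 4 [
    -- iteration 1/4 --
    FD 6: (35.194,-56.437) -> (39.437,-52.194) [heading=45, draw]
    FD 4: (39.437,-52.194) -> (42.265,-49.366) [heading=45, draw]
    -- iteration 2/4 --
    FD 6: (42.265,-49.366) -> (46.508,-45.123) [heading=45, draw]
    FD 4: (46.508,-45.123) -> (49.336,-42.295) [heading=45, draw]
    -- iteration 3/4 --
    FD 6: (49.336,-42.295) -> (53.579,-38.052) [heading=45, draw]
    FD 4: (53.579,-38.052) -> (56.407,-35.224) [heading=45, draw]
    -- iteration 4/4 --
    FD 6: (56.407,-35.224) -> (60.65,-30.981) [heading=45, draw]
    FD 4: (60.65,-30.981) -> (63.479,-28.153) [heading=45, draw]
  ]
]
Final: pos=(63.479,-28.153), heading=45, 27 segment(s) drawn

Segment endpoints: x in {-8.776, -8, -7.224, -6.188, -4.635, -3.6, -2.047, -1.321, -1.012, 0.541, 1.576, 4.474, 8.338, 14.133, 17.997, 23.793, 27.656, 33.452, 35.194, 37.316, 39.437, 42.265, 46.508, 49.336, 53.579, 56.407, 60.65, 63.479}, y in {-56.437, -54.316, -53.28, -52.194, -51.727, -50.692, -49.366, -49.139, -48.104, -46.551, -45.516, -45.123, -44.739, -43.963, -42.295, -40.876, -38.052, -35.224, -35.08, -31.216, -30.981, -28.153, -25.421, -21.557, -15.761, -11.898, -9, -6.102}
xmin=-8.776, ymin=-56.437, xmax=63.479, ymax=-6.102

Answer: -8.776 -56.437 63.479 -6.102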